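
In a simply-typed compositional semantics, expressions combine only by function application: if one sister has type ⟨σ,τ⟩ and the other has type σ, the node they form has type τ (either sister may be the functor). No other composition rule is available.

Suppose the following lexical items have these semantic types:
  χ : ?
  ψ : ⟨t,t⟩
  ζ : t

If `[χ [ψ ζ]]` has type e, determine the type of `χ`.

⟨t,e⟩

[χ [ψ ζ]] must have type e. The sister [ψ ζ] has type t; that is not a function onto e, so χ must be the functor, of type ⟨t,e⟩.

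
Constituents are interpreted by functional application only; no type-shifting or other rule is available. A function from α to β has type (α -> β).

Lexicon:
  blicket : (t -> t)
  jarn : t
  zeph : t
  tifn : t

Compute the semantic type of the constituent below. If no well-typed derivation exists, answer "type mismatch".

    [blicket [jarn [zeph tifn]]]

At [zeph tifn]: neither t nor t can take the other as argument; the node is ill-typed.

type mismatch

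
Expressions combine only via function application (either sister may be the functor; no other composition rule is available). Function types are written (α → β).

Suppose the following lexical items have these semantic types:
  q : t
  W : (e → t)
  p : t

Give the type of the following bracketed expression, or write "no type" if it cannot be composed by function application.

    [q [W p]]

no type

At [W p]: neither (e → t) nor t can take the other as argument; the node is ill-typed.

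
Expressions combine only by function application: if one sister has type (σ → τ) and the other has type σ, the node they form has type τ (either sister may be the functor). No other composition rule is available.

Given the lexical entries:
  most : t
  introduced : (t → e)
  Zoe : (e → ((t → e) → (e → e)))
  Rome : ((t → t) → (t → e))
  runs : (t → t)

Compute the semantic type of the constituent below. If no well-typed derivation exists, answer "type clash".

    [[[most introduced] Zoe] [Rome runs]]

[most introduced]: introduced is (t → e), most is t; result e.
[[most introduced] Zoe]: Zoe is (e → ((t → e) → (e → e))), [most introduced] is e; result ((t → e) → (e → e)).
[Rome runs]: Rome is ((t → t) → (t → e)), runs is (t → t); result (t → e).
[[[most introduced] Zoe] [Rome runs]]: [[most introduced] Zoe] is ((t → e) → (e → e)), [Rome runs] is (t → e); result (e → e).

(e → e)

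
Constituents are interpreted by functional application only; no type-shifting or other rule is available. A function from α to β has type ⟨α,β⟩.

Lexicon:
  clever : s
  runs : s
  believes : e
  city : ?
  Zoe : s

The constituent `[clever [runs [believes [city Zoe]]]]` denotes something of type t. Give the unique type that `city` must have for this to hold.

⟨s,⟨e,⟨s,⟨s,t⟩⟩⟩⟩

At [clever [runs [believes [city Zoe]]]] (required: t): clever is s, which is not a function with range t; hence [runs [believes [city Zoe]]] is the functor — type ⟨s,t⟩.
At [runs [believes [city Zoe]]] (required: ⟨s,t⟩): runs is s, which is not a function with range ⟨s,t⟩; hence [believes [city Zoe]] is the functor — type ⟨s,⟨s,t⟩⟩.
At [believes [city Zoe]] (required: ⟨s,⟨s,t⟩⟩): believes is e, which is not a function with range ⟨s,⟨s,t⟩⟩; hence [city Zoe] is the functor — type ⟨e,⟨s,⟨s,t⟩⟩⟩.
At [city Zoe] (required: ⟨e,⟨s,⟨s,t⟩⟩⟩): Zoe is s, which is not a function with range ⟨e,⟨s,⟨s,t⟩⟩⟩; hence city is the functor — type ⟨s,⟨e,⟨s,⟨s,t⟩⟩⟩⟩.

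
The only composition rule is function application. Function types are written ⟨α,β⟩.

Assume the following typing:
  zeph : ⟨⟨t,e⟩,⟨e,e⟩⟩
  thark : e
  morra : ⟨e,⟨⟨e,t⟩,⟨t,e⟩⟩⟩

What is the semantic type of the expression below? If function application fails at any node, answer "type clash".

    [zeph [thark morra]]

[thark morra]: ⟨e,⟨⟨e,t⟩,⟨t,e⟩⟩⟩ applied to e yields ⟨⟨e,t⟩,⟨t,e⟩⟩.
[zeph [thark morra]]: ⟨⟨t,e⟩,⟨e,e⟩⟩ and ⟨⟨e,t⟩,⟨t,e⟩⟩ cannot combine by function application — type clash.

type clash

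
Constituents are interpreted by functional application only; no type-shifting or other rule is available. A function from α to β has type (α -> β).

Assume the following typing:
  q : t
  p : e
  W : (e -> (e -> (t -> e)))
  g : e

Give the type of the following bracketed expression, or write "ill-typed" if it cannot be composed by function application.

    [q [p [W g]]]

[W g]: W is (e -> (e -> (t -> e))), g is e; result (e -> (t -> e)).
[p [W g]]: [W g] is (e -> (t -> e)), p is e; result (t -> e).
[q [p [W g]]]: [p [W g]] is (t -> e), q is t; result e.

e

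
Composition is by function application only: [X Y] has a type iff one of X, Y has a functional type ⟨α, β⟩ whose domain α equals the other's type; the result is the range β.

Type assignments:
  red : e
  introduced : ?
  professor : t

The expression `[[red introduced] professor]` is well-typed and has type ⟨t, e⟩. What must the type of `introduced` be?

For [[red introduced] professor] to have type ⟨t, e⟩ with professor of type t, [red introduced] must be the function: [red introduced] : ⟨t, ⟨t, e⟩⟩.
For [red introduced] to have type ⟨t, ⟨t, e⟩⟩ with red of type e, introduced must be the function: introduced : ⟨e, ⟨t, ⟨t, e⟩⟩⟩.

⟨e, ⟨t, ⟨t, e⟩⟩⟩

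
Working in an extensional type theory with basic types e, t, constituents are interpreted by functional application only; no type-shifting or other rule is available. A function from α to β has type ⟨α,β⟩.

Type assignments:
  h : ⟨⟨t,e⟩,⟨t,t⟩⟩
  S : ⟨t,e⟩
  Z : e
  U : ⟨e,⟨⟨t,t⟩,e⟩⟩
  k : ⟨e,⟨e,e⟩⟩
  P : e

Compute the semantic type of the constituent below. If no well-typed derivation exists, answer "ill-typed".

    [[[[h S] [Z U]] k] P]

e

At [h S], h : ⟨⟨t,e⟩,⟨t,t⟩⟩ takes S : ⟨t,e⟩, giving ⟨t,t⟩.
At [Z U], U : ⟨e,⟨⟨t,t⟩,e⟩⟩ takes Z : e, giving ⟨⟨t,t⟩,e⟩.
At [[h S] [Z U]], [Z U] : ⟨⟨t,t⟩,e⟩ takes [h S] : ⟨t,t⟩, giving e.
At [[[h S] [Z U]] k], k : ⟨e,⟨e,e⟩⟩ takes [[h S] [Z U]] : e, giving ⟨e,e⟩.
At [[[[h S] [Z U]] k] P], [[[h S] [Z U]] k] : ⟨e,e⟩ takes P : e, giving e.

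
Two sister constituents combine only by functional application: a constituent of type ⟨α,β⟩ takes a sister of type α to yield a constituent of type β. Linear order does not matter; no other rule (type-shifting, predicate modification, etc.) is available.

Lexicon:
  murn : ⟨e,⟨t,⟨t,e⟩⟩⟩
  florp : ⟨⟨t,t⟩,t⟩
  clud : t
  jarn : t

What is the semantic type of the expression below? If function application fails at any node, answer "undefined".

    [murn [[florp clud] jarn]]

[florp clud]: ⟨⟨t,t⟩,t⟩ with t — neither is a function whose domain matches the other; composition fails here.

undefined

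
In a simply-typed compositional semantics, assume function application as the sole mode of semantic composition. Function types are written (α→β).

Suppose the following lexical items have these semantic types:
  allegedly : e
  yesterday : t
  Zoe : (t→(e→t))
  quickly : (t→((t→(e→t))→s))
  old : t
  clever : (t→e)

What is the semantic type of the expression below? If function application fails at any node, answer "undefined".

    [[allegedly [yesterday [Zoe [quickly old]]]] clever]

[quickly old]: functor quickly : (t→((t→(e→t))→s)), argument old : t; result ((t→(e→t))→s).
[Zoe [quickly old]]: functor [quickly old] : ((t→(e→t))→s), argument Zoe : (t→(e→t)); result s.
[yesterday [Zoe [quickly old]]]: t with s — neither is a function whose domain matches the other; composition fails here.

undefined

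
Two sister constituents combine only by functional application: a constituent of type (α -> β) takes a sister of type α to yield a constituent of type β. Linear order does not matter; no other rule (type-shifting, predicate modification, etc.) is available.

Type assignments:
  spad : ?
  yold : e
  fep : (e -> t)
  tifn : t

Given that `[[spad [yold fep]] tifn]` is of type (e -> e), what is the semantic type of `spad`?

(t -> (t -> (e -> e)))

[[spad [yold fep]] tifn] must have type (e -> e). The sister tifn has type t; that is not a function onto (e -> e), so [spad [yold fep]] must be the functor, of type (t -> (e -> e)).
[spad [yold fep]] must have type (t -> (e -> e)). The sister [yold fep] has type t; that is not a function onto (t -> (e -> e)), so spad must be the functor, of type (t -> (t -> (e -> e))).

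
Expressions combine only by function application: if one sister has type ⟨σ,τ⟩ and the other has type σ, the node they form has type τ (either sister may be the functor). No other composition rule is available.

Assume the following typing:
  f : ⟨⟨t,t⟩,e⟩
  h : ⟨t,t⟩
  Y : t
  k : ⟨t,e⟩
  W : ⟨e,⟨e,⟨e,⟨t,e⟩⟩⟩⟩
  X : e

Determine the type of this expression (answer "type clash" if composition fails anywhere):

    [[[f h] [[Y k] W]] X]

[f h]: f is ⟨⟨t,t⟩,e⟩, h is ⟨t,t⟩; result e.
[Y k]: k is ⟨t,e⟩, Y is t; result e.
[[Y k] W]: W is ⟨e,⟨e,⟨e,⟨t,e⟩⟩⟩⟩, [Y k] is e; result ⟨e,⟨e,⟨t,e⟩⟩⟩.
[[f h] [[Y k] W]]: [[Y k] W] is ⟨e,⟨e,⟨t,e⟩⟩⟩, [f h] is e; result ⟨e,⟨t,e⟩⟩.
[[[f h] [[Y k] W]] X]: [[f h] [[Y k] W]] is ⟨e,⟨t,e⟩⟩, X is e; result ⟨t,e⟩.

⟨t,e⟩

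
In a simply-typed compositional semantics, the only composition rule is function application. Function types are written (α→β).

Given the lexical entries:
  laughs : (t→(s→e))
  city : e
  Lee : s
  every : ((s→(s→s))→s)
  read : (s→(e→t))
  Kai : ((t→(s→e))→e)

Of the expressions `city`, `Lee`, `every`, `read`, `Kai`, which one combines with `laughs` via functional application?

city : e — no; laughs wants t, and city wants nothing (atomic).
Lee : s — no; laughs wants t, and Lee wants nothing (atomic).
every : ((s→(s→s))→s) — no; laughs wants t, and every wants (s→(s→s)).
read : (s→(e→t)) — no; laughs wants t, and read wants s.
Kai — combines: Kai : ((t→(s→e))→e) takes laughs : (t→(s→e)) as argument, giving e.

Kai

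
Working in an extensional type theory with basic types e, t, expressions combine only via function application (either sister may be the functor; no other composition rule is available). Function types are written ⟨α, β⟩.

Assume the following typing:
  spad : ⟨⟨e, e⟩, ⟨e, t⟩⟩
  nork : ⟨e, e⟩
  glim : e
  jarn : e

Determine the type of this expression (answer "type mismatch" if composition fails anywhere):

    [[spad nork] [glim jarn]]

type mismatch

[spad nork]: spad is ⟨⟨e, e⟩, ⟨e, t⟩⟩, nork is ⟨e, e⟩; result ⟨e, t⟩.
At [glim jarn]: neither e nor e can take the other as argument; the node is ill-typed.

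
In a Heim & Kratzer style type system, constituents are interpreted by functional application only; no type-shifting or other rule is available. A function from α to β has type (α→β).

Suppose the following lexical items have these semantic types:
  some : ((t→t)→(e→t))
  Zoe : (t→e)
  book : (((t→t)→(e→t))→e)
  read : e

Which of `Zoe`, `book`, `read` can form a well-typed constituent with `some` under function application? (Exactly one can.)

book

Zoe : (t→e) — does not combine with some.
book — combines: book : (((t→t)→(e→t))→e) takes some : ((t→t)→(e→t)) as argument, giving e.
read : e — does not combine with some.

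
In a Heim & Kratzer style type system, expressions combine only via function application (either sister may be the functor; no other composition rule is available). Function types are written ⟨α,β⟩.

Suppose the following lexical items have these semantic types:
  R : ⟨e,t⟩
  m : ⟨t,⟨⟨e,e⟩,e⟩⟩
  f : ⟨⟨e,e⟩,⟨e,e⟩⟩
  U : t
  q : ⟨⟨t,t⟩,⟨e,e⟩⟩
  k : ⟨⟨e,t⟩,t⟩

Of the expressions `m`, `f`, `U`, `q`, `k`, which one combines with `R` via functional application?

m : ⟨t,⟨⟨e,e⟩,e⟩⟩ — no; R wants e, and m wants t.
f : ⟨⟨e,e⟩,⟨e,e⟩⟩ — no; R wants e, and f wants ⟨e,e⟩.
U : t — no; R wants e, and U wants nothing (atomic).
q : ⟨⟨t,t⟩,⟨e,e⟩⟩ — no; R wants e, and q wants ⟨t,t⟩.
k — combines: k : ⟨⟨e,t⟩,t⟩ takes R : ⟨e,t⟩ as argument, giving t.

k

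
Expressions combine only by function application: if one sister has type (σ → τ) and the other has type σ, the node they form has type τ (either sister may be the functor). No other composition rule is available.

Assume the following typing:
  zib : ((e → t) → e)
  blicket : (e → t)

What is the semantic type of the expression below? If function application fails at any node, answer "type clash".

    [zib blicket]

e

[zib blicket] — zib of type ((e → t) → e) combines with blicket of type (e → t): type e.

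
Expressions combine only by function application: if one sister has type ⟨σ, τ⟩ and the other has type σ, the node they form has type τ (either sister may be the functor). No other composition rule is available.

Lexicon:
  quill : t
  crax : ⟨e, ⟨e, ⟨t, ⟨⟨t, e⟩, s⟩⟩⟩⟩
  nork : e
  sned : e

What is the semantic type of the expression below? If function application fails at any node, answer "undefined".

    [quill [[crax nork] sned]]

[crax nork]: crax is ⟨e, ⟨e, ⟨t, ⟨⟨t, e⟩, s⟩⟩⟩⟩, nork is e; result ⟨e, ⟨t, ⟨⟨t, e⟩, s⟩⟩⟩.
[[crax nork] sned]: [crax nork] is ⟨e, ⟨t, ⟨⟨t, e⟩, s⟩⟩⟩, sned is e; result ⟨t, ⟨⟨t, e⟩, s⟩⟩.
[quill [[crax nork] sned]]: [[crax nork] sned] is ⟨t, ⟨⟨t, e⟩, s⟩⟩, quill is t; result ⟨⟨t, e⟩, s⟩.

⟨⟨t, e⟩, s⟩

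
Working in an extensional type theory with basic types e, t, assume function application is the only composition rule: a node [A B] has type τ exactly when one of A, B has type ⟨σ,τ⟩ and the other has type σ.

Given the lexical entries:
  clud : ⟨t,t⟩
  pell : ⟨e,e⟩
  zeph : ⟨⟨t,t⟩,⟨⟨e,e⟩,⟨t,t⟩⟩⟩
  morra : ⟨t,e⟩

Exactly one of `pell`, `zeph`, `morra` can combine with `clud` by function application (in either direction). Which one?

pell : ⟨e,e⟩ — clud needs t; pell needs e; neither fits.
zeph — combines: zeph : ⟨⟨t,t⟩,⟨⟨e,e⟩,⟨t,t⟩⟩⟩ takes clud : ⟨t,t⟩ as argument, giving ⟨⟨e,e⟩,⟨t,t⟩⟩.
morra : ⟨t,e⟩ — clud needs t; morra needs t; neither fits.

zeph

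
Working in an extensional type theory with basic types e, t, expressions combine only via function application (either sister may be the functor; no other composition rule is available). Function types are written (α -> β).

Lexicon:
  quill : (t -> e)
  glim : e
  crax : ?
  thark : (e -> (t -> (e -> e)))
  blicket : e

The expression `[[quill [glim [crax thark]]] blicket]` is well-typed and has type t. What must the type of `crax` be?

At [[quill [glim [crax thark]]] blicket] (required: t): blicket is e, which is not a function with range t; hence [quill [glim [crax thark]]] is the functor — type (e -> t).
At [quill [glim [crax thark]]] (required: (e -> t)): quill is (t -> e), which is not a function with range (e -> t); hence [glim [crax thark]] is the functor — type ((t -> e) -> (e -> t)).
At [glim [crax thark]] (required: ((t -> e) -> (e -> t))): glim is e, which is not a function with range ((t -> e) -> (e -> t)); hence [crax thark] is the functor — type (e -> ((t -> e) -> (e -> t))).
At [crax thark] (required: (e -> ((t -> e) -> (e -> t)))): thark is (e -> (t -> (e -> e))), which is not a function with range (e -> ((t -> e) -> (e -> t))); hence crax is the functor — type ((e -> (t -> (e -> e))) -> (e -> ((t -> e) -> (e -> t)))).

((e -> (t -> (e -> e))) -> (e -> ((t -> e) -> (e -> t))))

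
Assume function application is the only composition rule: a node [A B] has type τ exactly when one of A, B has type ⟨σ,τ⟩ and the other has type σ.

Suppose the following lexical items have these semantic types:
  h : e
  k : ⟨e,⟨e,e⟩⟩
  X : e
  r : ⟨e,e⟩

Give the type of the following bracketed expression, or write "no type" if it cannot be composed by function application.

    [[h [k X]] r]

e

[k X] — k of type ⟨e,⟨e,e⟩⟩ combines with X of type e: type ⟨e,e⟩.
[h [k X]] — [k X] of type ⟨e,e⟩ combines with h of type e: type e.
[[h [k X]] r] — r of type ⟨e,e⟩ combines with [h [k X]] of type e: type e.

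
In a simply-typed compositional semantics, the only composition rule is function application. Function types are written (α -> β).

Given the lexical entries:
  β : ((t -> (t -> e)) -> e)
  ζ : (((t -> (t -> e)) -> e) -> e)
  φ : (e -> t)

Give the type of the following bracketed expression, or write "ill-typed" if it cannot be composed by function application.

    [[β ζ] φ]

[β ζ]: (((t -> (t -> e)) -> e) -> e) applied to ((t -> (t -> e)) -> e) yields e.
[[β ζ] φ]: (e -> t) applied to e yields t.

t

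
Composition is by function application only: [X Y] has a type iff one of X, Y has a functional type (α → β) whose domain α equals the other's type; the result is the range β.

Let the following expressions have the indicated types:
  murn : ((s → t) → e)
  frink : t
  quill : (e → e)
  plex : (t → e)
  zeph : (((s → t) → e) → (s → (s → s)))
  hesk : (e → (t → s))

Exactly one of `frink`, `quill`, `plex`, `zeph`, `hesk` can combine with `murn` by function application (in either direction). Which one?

frink : t — no; murn wants (s → t), and frink wants nothing (atomic).
quill : (e → e) — no; murn wants (s → t), and quill wants e.
plex : (t → e) — no; murn wants (s → t), and plex wants t.
zeph — combines: zeph : (((s → t) → e) → (s → (s → s))) takes murn : ((s → t) → e) as argument, giving (s → (s → s)).
hesk : (e → (t → s)) — no; murn wants (s → t), and hesk wants e.

zeph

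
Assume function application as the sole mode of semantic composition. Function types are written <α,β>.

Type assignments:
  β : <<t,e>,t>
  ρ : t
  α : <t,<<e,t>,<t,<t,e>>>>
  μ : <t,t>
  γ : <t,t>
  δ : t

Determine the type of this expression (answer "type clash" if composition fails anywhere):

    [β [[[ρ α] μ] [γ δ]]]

At [ρ α], α : <t,<<e,t>,<t,<t,e>>>> takes ρ : t, giving <<e,t>,<t,<t,e>>>.
[[ρ α] μ]: <<e,t>,<t,<t,e>>> with <t,t> — neither is a function whose domain matches the other; composition fails here.

type clash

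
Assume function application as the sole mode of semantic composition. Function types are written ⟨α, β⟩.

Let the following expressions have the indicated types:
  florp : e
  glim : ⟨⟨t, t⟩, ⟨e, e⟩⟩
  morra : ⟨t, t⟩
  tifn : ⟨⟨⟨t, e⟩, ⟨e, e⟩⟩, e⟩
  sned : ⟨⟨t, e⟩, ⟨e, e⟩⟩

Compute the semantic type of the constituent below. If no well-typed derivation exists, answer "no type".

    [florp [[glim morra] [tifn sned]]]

[glim morra]: glim is ⟨⟨t, t⟩, ⟨e, e⟩⟩, morra is ⟨t, t⟩; result ⟨e, e⟩.
[tifn sned]: tifn is ⟨⟨⟨t, e⟩, ⟨e, e⟩⟩, e⟩, sned is ⟨⟨t, e⟩, ⟨e, e⟩⟩; result e.
[[glim morra] [tifn sned]]: [glim morra] is ⟨e, e⟩, [tifn sned] is e; result e.
[florp [[glim morra] [tifn sned]]]: e with e — neither is a function whose domain matches the other; composition fails here.

no type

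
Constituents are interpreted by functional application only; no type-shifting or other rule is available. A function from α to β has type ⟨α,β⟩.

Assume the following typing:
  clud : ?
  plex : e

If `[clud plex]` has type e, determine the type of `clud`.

⟨e,e⟩

[clud plex] must have type e. The sister plex has type e; that is not a function onto e, so clud must be the functor, of type ⟨e,e⟩.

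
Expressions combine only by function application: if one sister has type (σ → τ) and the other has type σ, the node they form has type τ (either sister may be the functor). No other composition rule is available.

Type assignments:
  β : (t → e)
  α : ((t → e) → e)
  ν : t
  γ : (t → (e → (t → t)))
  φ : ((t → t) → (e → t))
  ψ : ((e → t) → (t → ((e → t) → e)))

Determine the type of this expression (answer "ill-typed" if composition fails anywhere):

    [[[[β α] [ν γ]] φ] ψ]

[β α]: ((t → e) → e) applied to (t → e) yields e.
[ν γ]: (t → (e → (t → t))) applied to t yields (e → (t → t)).
[[β α] [ν γ]]: (e → (t → t)) applied to e yields (t → t).
[[[β α] [ν γ]] φ]: ((t → t) → (e → t)) applied to (t → t) yields (e → t).
[[[[β α] [ν γ]] φ] ψ]: ((e → t) → (t → ((e → t) → e))) applied to (e → t) yields (t → ((e → t) → e)).

(t → ((e → t) → e))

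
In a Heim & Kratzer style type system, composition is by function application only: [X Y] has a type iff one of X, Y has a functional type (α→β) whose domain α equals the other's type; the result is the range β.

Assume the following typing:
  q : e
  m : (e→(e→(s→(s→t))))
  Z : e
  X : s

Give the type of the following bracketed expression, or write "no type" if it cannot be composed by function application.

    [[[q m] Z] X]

(s→t)

At [q m], m : (e→(e→(s→(s→t)))) takes q : e, giving (e→(s→(s→t))).
At [[q m] Z], [q m] : (e→(s→(s→t))) takes Z : e, giving (s→(s→t)).
At [[[q m] Z] X], [[q m] Z] : (s→(s→t)) takes X : s, giving (s→t).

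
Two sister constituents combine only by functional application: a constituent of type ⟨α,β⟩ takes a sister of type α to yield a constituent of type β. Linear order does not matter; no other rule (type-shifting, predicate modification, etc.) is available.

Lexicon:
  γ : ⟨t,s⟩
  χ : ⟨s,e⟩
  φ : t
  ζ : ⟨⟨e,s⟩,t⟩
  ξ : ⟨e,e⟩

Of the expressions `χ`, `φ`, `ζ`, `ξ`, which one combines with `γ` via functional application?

φ

χ : ⟨s,e⟩ — does not combine with γ.
φ — combines: γ : ⟨t,s⟩ takes φ : t as argument, giving s.
ζ : ⟨⟨e,s⟩,t⟩ — does not combine with γ.
ξ : ⟨e,e⟩ — does not combine with γ.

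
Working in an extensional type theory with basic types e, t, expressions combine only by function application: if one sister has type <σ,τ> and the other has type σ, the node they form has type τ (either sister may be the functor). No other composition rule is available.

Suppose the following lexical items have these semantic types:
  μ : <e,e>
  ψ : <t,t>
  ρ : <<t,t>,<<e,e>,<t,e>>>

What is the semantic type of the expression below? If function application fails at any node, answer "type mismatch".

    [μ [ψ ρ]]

[ψ ρ] — ρ of type <<t,t>,<<e,e>,<t,e>>> combines with ψ of type <t,t>: type <<e,e>,<t,e>>.
[μ [ψ ρ]] — [ψ ρ] of type <<e,e>,<t,e>> combines with μ of type <e,e>: type <t,e>.

<t,e>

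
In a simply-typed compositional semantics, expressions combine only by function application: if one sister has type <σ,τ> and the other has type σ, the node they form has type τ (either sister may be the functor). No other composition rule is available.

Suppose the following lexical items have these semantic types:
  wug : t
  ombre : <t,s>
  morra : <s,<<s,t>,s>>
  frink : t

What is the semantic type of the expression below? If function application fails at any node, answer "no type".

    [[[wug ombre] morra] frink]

no type

[wug ombre] — ombre of type <t,s> combines with wug of type t: type s.
[[wug ombre] morra] — morra of type <s,<<s,t>,s>> combines with [wug ombre] of type s: type <<s,t>,s>.
[[[wug ombre] morra] frink]: <<s,t>,s> and t cannot combine by function application — type clash.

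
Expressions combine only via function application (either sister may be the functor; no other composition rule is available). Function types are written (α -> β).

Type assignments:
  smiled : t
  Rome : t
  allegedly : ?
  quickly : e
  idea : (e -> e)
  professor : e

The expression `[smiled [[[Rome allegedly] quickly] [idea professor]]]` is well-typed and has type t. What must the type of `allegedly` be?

(t -> (e -> (e -> (t -> t))))

[smiled [[[Rome allegedly] quickly] [idea professor]]] must have type t. The sister smiled has type t; that is not a function onto t, so [[[Rome allegedly] quickly] [idea professor]] must be the functor, of type (t -> t).
[[[Rome allegedly] quickly] [idea professor]] must have type (t -> t). The sister [idea professor] has type e; that is not a function onto (t -> t), so [[Rome allegedly] quickly] must be the functor, of type (e -> (t -> t)).
[[Rome allegedly] quickly] must have type (e -> (t -> t)). The sister quickly has type e; that is not a function onto (e -> (t -> t)), so [Rome allegedly] must be the functor, of type (e -> (e -> (t -> t))).
[Rome allegedly] must have type (e -> (e -> (t -> t))). The sister Rome has type t; that is not a function onto (e -> (e -> (t -> t))), so allegedly must be the functor, of type (t -> (e -> (e -> (t -> t)))).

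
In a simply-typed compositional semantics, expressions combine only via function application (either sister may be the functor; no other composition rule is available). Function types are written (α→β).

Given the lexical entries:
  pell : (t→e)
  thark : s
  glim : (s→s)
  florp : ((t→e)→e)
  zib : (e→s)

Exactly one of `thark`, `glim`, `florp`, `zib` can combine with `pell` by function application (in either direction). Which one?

florp

thark : s — does not combine with pell.
glim : (s→s) — does not combine with pell.
florp — combines: florp : ((t→e)→e) takes pell : (t→e) as argument, giving e.
zib : (e→s) — does not combine with pell.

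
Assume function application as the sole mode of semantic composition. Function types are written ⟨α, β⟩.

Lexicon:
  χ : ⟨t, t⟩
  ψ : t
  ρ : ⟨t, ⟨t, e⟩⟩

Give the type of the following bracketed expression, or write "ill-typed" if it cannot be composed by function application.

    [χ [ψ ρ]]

At [ψ ρ], ρ : ⟨t, ⟨t, e⟩⟩ takes ψ : t, giving ⟨t, e⟩.
[χ [ψ ρ]]: ⟨t, t⟩ with ⟨t, e⟩ — neither is a function whose domain matches the other; composition fails here.

ill-typed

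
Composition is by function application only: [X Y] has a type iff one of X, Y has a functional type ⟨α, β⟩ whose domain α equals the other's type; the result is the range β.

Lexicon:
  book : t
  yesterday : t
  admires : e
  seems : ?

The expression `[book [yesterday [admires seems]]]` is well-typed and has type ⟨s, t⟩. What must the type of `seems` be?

For [book [yesterday [admires seems]]] to have type ⟨s, t⟩ with book of type t, [yesterday [admires seems]] must be the function: [yesterday [admires seems]] : ⟨t, ⟨s, t⟩⟩.
For [yesterday [admires seems]] to have type ⟨t, ⟨s, t⟩⟩ with yesterday of type t, [admires seems] must be the function: [admires seems] : ⟨t, ⟨t, ⟨s, t⟩⟩⟩.
For [admires seems] to have type ⟨t, ⟨t, ⟨s, t⟩⟩⟩ with admires of type e, seems must be the function: seems : ⟨e, ⟨t, ⟨t, ⟨s, t⟩⟩⟩⟩.

⟨e, ⟨t, ⟨t, ⟨s, t⟩⟩⟩⟩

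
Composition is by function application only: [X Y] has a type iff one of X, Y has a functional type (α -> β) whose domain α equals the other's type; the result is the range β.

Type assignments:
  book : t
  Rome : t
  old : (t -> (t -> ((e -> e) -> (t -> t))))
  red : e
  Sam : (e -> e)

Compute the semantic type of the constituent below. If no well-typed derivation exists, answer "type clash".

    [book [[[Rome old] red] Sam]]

At [Rome old], old : (t -> (t -> ((e -> e) -> (t -> t)))) takes Rome : t, giving (t -> ((e -> e) -> (t -> t))).
[[Rome old] red]: (t -> ((e -> e) -> (t -> t))) and e cannot combine by function application — type clash.

type clash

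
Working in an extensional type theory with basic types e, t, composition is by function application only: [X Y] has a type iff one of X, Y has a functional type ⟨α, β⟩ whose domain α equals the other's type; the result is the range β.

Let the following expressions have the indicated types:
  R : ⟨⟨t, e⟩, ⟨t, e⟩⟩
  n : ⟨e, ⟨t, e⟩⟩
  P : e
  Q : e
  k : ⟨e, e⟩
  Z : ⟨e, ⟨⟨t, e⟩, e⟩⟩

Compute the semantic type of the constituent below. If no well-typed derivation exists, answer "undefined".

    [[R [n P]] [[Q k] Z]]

[n P]: n is ⟨e, ⟨t, e⟩⟩, P is e; result ⟨t, e⟩.
[R [n P]]: R is ⟨⟨t, e⟩, ⟨t, e⟩⟩, [n P] is ⟨t, e⟩; result ⟨t, e⟩.
[Q k]: k is ⟨e, e⟩, Q is e; result e.
[[Q k] Z]: Z is ⟨e, ⟨⟨t, e⟩, e⟩⟩, [Q k] is e; result ⟨⟨t, e⟩, e⟩.
[[R [n P]] [[Q k] Z]]: [[Q k] Z] is ⟨⟨t, e⟩, e⟩, [R [n P]] is ⟨t, e⟩; result e.

e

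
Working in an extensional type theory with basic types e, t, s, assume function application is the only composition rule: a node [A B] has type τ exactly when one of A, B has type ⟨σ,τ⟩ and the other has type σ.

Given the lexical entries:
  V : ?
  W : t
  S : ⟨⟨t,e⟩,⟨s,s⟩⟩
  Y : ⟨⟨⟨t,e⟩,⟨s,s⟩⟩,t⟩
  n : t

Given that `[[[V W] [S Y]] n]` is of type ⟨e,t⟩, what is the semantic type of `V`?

⟨t,⟨t,⟨t,⟨e,t⟩⟩⟩⟩

For [[[V W] [S Y]] n] to have type ⟨e,t⟩ with n of type t, [[V W] [S Y]] must be the function: [[V W] [S Y]] : ⟨t,⟨e,t⟩⟩.
For [[V W] [S Y]] to have type ⟨t,⟨e,t⟩⟩ with [S Y] of type t, [V W] must be the function: [V W] : ⟨t,⟨t,⟨e,t⟩⟩⟩.
For [V W] to have type ⟨t,⟨t,⟨e,t⟩⟩⟩ with W of type t, V must be the function: V : ⟨t,⟨t,⟨t,⟨e,t⟩⟩⟩⟩.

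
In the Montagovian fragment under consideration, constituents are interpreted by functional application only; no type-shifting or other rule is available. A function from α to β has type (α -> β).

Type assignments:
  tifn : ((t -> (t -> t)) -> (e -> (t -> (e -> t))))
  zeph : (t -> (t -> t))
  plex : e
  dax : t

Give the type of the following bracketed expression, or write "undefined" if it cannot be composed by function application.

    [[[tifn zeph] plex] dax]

[tifn zeph] — tifn of type ((t -> (t -> t)) -> (e -> (t -> (e -> t)))) combines with zeph of type (t -> (t -> t)): type (e -> (t -> (e -> t))).
[[tifn zeph] plex] — [tifn zeph] of type (e -> (t -> (e -> t))) combines with plex of type e: type (t -> (e -> t)).
[[[tifn zeph] plex] dax] — [[tifn zeph] plex] of type (t -> (e -> t)) combines with dax of type t: type (e -> t).

(e -> t)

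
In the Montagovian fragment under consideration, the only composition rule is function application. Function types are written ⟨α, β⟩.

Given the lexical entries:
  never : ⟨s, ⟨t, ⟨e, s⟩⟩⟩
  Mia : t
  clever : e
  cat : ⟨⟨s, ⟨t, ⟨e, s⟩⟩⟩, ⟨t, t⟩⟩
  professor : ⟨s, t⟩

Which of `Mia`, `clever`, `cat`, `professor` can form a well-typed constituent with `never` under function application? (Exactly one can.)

Mia : t — does not combine with never.
clever : e — does not combine with never.
cat — combines: cat : ⟨⟨s, ⟨t, ⟨e, s⟩⟩⟩, ⟨t, t⟩⟩ takes never : ⟨s, ⟨t, ⟨e, s⟩⟩⟩ as argument, giving ⟨t, t⟩.
professor : ⟨s, t⟩ — does not combine with never.

cat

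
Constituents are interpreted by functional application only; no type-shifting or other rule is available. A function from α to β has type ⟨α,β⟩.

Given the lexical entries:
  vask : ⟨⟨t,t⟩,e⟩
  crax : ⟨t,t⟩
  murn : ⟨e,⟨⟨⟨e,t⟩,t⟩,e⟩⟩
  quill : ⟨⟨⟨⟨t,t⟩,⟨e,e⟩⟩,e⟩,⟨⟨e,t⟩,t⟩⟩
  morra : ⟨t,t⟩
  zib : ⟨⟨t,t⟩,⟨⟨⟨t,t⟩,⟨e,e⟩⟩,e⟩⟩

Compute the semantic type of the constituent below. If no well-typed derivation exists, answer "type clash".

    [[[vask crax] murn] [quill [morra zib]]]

[vask crax]: ⟨⟨t,t⟩,e⟩ applied to ⟨t,t⟩ yields e.
[[vask crax] murn]: ⟨e,⟨⟨⟨e,t⟩,t⟩,e⟩⟩ applied to e yields ⟨⟨⟨e,t⟩,t⟩,e⟩.
[morra zib]: ⟨⟨t,t⟩,⟨⟨⟨t,t⟩,⟨e,e⟩⟩,e⟩⟩ applied to ⟨t,t⟩ yields ⟨⟨⟨t,t⟩,⟨e,e⟩⟩,e⟩.
[quill [morra zib]]: ⟨⟨⟨⟨t,t⟩,⟨e,e⟩⟩,e⟩,⟨⟨e,t⟩,t⟩⟩ applied to ⟨⟨⟨t,t⟩,⟨e,e⟩⟩,e⟩ yields ⟨⟨e,t⟩,t⟩.
[[[vask crax] murn] [quill [morra zib]]]: ⟨⟨⟨e,t⟩,t⟩,e⟩ applied to ⟨⟨e,t⟩,t⟩ yields e.

e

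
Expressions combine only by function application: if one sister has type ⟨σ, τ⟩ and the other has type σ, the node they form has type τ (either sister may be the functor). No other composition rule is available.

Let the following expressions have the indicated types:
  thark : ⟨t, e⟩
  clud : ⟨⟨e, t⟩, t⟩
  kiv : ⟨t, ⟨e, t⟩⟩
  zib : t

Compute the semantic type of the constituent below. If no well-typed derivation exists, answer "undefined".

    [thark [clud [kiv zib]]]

e

[kiv zib]: ⟨t, ⟨e, t⟩⟩ applied to t yields ⟨e, t⟩.
[clud [kiv zib]]: ⟨⟨e, t⟩, t⟩ applied to ⟨e, t⟩ yields t.
[thark [clud [kiv zib]]]: ⟨t, e⟩ applied to t yields e.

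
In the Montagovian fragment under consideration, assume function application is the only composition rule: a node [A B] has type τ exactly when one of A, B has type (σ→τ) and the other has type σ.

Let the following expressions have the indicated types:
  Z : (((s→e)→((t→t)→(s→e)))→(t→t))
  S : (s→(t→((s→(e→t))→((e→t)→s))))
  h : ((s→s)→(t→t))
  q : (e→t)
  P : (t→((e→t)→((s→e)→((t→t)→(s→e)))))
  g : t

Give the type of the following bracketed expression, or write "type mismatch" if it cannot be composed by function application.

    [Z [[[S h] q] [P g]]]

[S h]: (s→(t→((s→(e→t))→((e→t)→s)))) and ((s→s)→(t→t)) cannot combine by function application — type clash.

type mismatch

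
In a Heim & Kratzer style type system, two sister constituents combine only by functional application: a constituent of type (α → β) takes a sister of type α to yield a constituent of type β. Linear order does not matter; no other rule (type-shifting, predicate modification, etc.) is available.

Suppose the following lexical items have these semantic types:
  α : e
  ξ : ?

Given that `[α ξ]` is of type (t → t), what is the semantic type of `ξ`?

(e → (t → t))

[α ξ] is required to be (t → t). α : e cannot yield (t → t) as functor, so ξ : (e → (t → t)).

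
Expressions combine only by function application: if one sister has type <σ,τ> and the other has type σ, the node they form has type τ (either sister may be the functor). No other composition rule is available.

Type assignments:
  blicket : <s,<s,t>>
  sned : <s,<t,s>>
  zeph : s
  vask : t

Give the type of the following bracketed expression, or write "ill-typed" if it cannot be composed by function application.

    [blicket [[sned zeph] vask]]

<s,t>

[sned zeph]: sned is <s,<t,s>>, zeph is s; result <t,s>.
[[sned zeph] vask]: [sned zeph] is <t,s>, vask is t; result s.
[blicket [[sned zeph] vask]]: blicket is <s,<s,t>>, [[sned zeph] vask] is s; result <s,t>.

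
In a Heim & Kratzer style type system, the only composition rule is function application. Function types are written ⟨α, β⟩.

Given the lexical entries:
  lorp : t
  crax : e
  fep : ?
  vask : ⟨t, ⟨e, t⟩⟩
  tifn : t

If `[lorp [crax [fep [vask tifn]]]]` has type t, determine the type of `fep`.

[lorp [crax [fep [vask tifn]]]] must have type t. The sister lorp has type t; that is not a function onto t, so [crax [fep [vask tifn]]] must be the functor, of type ⟨t, t⟩.
[crax [fep [vask tifn]]] must have type ⟨t, t⟩. The sister crax has type e; that is not a function onto ⟨t, t⟩, so [fep [vask tifn]] must be the functor, of type ⟨e, ⟨t, t⟩⟩.
[fep [vask tifn]] must have type ⟨e, ⟨t, t⟩⟩. The sister [vask tifn] has type ⟨e, t⟩; that is not a function onto ⟨e, ⟨t, t⟩⟩, so fep must be the functor, of type ⟨⟨e, t⟩, ⟨e, ⟨t, t⟩⟩⟩.

⟨⟨e, t⟩, ⟨e, ⟨t, t⟩⟩⟩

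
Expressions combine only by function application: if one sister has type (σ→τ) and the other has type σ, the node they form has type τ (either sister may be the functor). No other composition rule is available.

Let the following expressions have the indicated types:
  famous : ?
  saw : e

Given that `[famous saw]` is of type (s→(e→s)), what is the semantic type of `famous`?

(e→(s→(e→s)))

[famous saw] must have type (s→(e→s)). The sister saw has type e; that is not a function onto (s→(e→s)), so famous must be the functor, of type (e→(s→(e→s))).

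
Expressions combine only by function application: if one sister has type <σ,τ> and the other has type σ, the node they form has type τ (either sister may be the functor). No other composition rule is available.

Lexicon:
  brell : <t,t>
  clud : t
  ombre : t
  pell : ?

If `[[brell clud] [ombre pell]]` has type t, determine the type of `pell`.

[[brell clud] [ombre pell]] must have type t. The sister [brell clud] has type t; that is not a function onto t, so [ombre pell] must be the functor, of type <t,t>.
[ombre pell] must have type <t,t>. The sister ombre has type t; that is not a function onto <t,t>, so pell must be the functor, of type <t,<t,t>>.

<t,<t,t>>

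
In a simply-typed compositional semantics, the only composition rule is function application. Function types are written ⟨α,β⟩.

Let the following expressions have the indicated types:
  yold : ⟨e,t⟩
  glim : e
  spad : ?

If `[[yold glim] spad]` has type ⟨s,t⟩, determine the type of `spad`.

⟨t,⟨s,t⟩⟩

[[yold glim] spad] must have type ⟨s,t⟩. The sister [yold glim] has type t; that is not a function onto ⟨s,t⟩, so spad must be the functor, of type ⟨t,⟨s,t⟩⟩.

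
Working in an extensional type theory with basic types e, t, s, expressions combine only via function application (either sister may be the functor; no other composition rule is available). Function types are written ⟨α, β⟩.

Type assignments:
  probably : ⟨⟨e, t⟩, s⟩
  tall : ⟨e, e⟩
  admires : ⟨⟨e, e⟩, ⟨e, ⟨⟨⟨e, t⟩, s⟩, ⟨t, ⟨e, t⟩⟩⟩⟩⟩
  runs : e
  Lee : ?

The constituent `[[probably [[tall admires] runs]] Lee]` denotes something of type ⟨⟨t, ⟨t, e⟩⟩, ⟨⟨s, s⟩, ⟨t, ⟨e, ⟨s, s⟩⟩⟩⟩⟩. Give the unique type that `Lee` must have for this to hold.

For [[probably [[tall admires] runs]] Lee] to have type ⟨⟨t, ⟨t, e⟩⟩, ⟨⟨s, s⟩, ⟨t, ⟨e, ⟨s, s⟩⟩⟩⟩⟩ with [probably [[tall admires] runs]] of type ⟨t, ⟨e, t⟩⟩, Lee must be the function: Lee : ⟨⟨t, ⟨e, t⟩⟩, ⟨⟨t, ⟨t, e⟩⟩, ⟨⟨s, s⟩, ⟨t, ⟨e, ⟨s, s⟩⟩⟩⟩⟩⟩.

⟨⟨t, ⟨e, t⟩⟩, ⟨⟨t, ⟨t, e⟩⟩, ⟨⟨s, s⟩, ⟨t, ⟨e, ⟨s, s⟩⟩⟩⟩⟩⟩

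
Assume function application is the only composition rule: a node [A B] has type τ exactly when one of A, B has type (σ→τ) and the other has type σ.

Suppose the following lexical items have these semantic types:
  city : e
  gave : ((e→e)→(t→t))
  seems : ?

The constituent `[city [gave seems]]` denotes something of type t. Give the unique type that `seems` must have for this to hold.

(((e→e)→(t→t))→(e→t))

At [city [gave seems]] (required: t): city is e, which is not a function with range t; hence [gave seems] is the functor — type (e→t).
At [gave seems] (required: (e→t)): gave is ((e→e)→(t→t)), which is not a function with range (e→t); hence seems is the functor — type (((e→e)→(t→t))→(e→t)).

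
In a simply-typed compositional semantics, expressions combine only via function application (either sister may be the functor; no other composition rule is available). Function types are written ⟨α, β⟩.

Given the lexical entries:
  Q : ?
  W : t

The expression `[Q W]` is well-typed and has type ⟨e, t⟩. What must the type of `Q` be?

⟨t, ⟨e, t⟩⟩

For [Q W] to have type ⟨e, t⟩ with W of type t, Q must be the function: Q : ⟨t, ⟨e, t⟩⟩.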